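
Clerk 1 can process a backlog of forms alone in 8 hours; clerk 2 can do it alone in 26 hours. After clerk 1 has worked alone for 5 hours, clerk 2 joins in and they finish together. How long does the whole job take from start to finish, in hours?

124/17 hours

In 5 hours clerk 1 does 5/8 of the job, leaving 3/8.
Clerk 1 and clerk 2 together work at 17/104 per hour, so finishing takes 3/8 ÷ 17/104 = 39/17 hours.
Total time = 5 + 39/17 = 124/17 hours.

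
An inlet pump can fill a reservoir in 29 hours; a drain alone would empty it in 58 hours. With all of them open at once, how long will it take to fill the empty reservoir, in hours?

Net rate = 1/29 − 1/58 = (2 − 1)/58 = 1/58 per hour.
Filling time = 1 ÷ (1/58) = 58 hours.

58 hours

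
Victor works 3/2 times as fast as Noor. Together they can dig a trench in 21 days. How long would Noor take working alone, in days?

Let Noor's rate be r; then Victor's rate is (3/2)r, so together (3/2 + 1)r = (5/2)r = 1/21.
Thus r = 2/105 per day.
Noor alone: 105/2 days; Victor alone: 35 days.

105/2 days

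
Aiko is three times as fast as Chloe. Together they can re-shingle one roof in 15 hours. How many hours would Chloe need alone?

60 hours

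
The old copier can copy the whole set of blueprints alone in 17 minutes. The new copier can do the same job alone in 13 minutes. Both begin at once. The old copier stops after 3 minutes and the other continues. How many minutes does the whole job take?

182/17 minutes

In the first 3 minutes the combined rate is 30/221, so 90/221 of the job is done, leaving 131/221.
After the old copier leaves the rate is 1/13 per minute; the remaining 131/221 takes 131/17 minutes.
Total = 3 + 131/17 = 182/17 minutes.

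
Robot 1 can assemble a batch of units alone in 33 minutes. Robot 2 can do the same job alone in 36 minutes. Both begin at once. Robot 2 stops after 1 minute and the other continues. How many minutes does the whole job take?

In the first 1 minute the combined rate is 23/396, so 23/396 of the job is done, leaving 373/396.
After Robot 2 leaves the rate is 1/33 per minute; the remaining 373/396 takes 373/12 minutes.
Total = 1 + 373/12 = 385/12 minutes.

385/12 minutes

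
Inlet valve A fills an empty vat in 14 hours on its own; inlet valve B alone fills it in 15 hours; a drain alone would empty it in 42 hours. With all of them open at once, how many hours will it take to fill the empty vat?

35/4 hours

Net rate = 1/14 + 1/15 − 1/42 = (15 + 14 − 5)/210 = 24/210 = 4/35 per hour.
Filling time = 1 ÷ (4/35) = 35/4 hours.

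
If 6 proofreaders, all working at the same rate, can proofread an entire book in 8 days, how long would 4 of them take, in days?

12 days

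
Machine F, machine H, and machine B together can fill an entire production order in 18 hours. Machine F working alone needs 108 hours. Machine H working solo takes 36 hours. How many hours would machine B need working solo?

54 hours

Combined rate is 1/18 per hour.
Known contribution: 1/108 + 1/36 = (1 + 3)/108 = 4/108 = 1/27 per hour.
So machine B's rate is 1/18 − 1/27 = 1/54, meaning 54 hours alone.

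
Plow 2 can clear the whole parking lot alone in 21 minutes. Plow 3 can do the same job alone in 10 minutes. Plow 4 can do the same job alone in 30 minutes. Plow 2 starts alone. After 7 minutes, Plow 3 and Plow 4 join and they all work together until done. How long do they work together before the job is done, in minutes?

70/19 minutes

In the first 7 minutes Plow 2 alone does 7/21 = 1/3 of the job, leaving 2/3.
Once everyone is working, combined rate: 1/21 + 1/10 + 1/30 = (10 + 21 + 7)/210 = 38/210 = 19/105 per minute.
Remaining 2/3 at 19/105 per minute takes 70/19 minutes.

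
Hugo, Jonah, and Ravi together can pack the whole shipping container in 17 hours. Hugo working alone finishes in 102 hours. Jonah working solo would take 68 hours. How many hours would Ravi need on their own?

Combined rate is 1/17 per hour.
Known contribution: 1/102 + 1/68 = (2 + 3)/204 = 5/204 per hour.
So Ravi's rate is 1/17 − 5/204 = 7/204, meaning 204/7 hours alone.

204/7 hours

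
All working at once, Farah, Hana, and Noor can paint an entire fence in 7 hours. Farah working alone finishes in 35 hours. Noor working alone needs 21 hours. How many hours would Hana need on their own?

15 hours

Combined rate is 1/7 per hour.
Known contribution: 1/35 + 1/21 = (3 + 5)/105 = 8/105 per hour.
So Hana's rate is 1/7 − 8/105 = 1/15, meaning 15 hours alone.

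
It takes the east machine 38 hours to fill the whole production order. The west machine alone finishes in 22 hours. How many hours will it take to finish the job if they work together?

With two workers the combined time is the product over the sum: 38·22/(38+22) = 836/60 = 209/15 hours.

209/15 hours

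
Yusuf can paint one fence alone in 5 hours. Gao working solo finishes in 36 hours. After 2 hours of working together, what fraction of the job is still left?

Combined rate: 1/5 + 1/36 = (36 + 5)/180 = 41/180 per hour.
In 2 hours they complete 2·41/180 = 41/90 of the job.
So 49/90 remains.

49/90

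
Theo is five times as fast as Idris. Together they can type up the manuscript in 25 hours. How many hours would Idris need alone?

Let Idris's rate be r; then Theo's rate is 5r, so together (5 + 1)r = 6r = 1/25.
Thus r = 1/150 per hour.
Idris alone: 150 hours; Theo alone: 30 hours.

150 hours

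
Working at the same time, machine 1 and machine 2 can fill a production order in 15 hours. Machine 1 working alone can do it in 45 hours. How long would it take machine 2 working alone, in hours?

45/2 hours

Combined rate is 1/15 per hour.
Known contribution: 1/45 per hour.
So machine 2's rate is 1/15 − 1/45 = 2/45, meaning 45/2 hours alone.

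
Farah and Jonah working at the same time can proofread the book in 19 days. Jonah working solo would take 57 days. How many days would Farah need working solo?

Combined rate is 1/19 per day.
Known contribution: 1/57 per day.
So Farah's rate is 1/19 − 1/57 = 2/57, meaning 57/2 days alone.

57/2 days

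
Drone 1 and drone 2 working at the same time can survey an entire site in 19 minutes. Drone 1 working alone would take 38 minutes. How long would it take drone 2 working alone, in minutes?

38 minutes

Combined rate is 1/19 per minute.
Known contribution: 1/38 per minute.
So drone 2's rate is 1/19 − 1/38 = 1/38, meaning 38 minutes alone.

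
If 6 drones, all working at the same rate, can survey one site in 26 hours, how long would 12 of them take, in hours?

Total work is 6·26 = 156 drone-hours.
With 12 drones: 156/12 = 13 hours.

13 hours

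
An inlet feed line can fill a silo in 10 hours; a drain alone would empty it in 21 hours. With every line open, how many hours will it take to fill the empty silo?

210/11 hours

Net rate = 1/10 − 1/21 = (21 − 10)/210 = 11/210 per hour.
Filling time = 1 ÷ (11/210) = 210/11 hours.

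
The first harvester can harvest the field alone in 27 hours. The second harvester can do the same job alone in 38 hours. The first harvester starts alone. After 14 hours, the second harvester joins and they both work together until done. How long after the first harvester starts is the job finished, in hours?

108/5 hours

In the first 14 hours the first harvester alone does 14/27 of the job, leaving 13/27.
Once everyone is working, combined rate: 1/27 + 1/38 = (38 + 27)/1026 = 65/1026 per hour.
Remaining 13/27 at 65/1026 per hour takes 38/5 hours.
Total from the start = 14 + 38/5 = 108/5 hours.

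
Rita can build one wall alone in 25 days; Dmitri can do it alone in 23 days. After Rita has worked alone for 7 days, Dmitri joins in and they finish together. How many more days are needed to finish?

69/8 days

In 7 days Rita does 7/25 of the job, leaving 18/25.
Rita and Dmitri together work at 48/575 per day, so finishing takes 18/25 ÷ 48/575 = 69/8 days.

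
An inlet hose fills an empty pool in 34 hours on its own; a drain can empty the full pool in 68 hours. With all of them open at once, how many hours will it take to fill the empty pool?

Net rate = 1/34 − 1/68 = (2 − 1)/68 = 1/68 per hour.
Filling time = 1 ÷ (1/68) = 68 hours.

68 hours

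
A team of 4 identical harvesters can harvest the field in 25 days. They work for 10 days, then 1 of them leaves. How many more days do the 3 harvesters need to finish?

20 days

One harvester does 1/100 of the job per day.
After 10 days with 4 harvesters, 2/5 is done (3/5 left).
With 3 harvesters the rate is 3/100, so the rest takes 3/5 ÷ 3/100 = 20 days.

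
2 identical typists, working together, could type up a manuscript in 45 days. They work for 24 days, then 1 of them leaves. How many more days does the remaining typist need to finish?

One typist does 1/90 of the job per day.
After 24 days with 2 typists, 8/15 is done (7/15 left).
With 1 typist the rate is 1/90, so the rest takes 7/15 ÷ 1/90 = 42 days.

42 days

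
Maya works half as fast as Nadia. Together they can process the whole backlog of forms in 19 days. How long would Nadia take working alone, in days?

Let Nadia's rate be r; then Maya's rate is (1/2)r, so together (1/2 + 1)r = (3/2)r = 1/19.
Thus r = 2/57 per day.
Nadia alone: 57/2 days; Maya alone: 57 days.

57/2 days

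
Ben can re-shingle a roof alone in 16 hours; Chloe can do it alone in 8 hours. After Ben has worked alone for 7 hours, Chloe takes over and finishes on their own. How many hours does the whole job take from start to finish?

In 7 hours Ben does 7/16 of the job, leaving 9/16.
Chloe works at 1/8 per hour, so finishing takes 9/16 ÷ 1/8 = 9/2 hours.
Total time = 7 + 9/2 = 23/2 hours.

23/2 hours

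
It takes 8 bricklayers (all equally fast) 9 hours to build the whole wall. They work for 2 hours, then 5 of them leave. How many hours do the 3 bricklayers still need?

One bricklayer does 1/72 of the job per hour.
After 2 hours with 8 bricklayers, 2/9 is done (7/9 left).
With 3 bricklayers the rate is 3/72 = 1/24, so the rest takes 7/9 ÷ 1/24 = 56/3 hours.

56/3 hours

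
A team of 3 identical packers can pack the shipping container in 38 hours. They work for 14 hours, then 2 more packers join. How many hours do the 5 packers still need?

72/5 hours

One packer does 1/114 of the job per hour.
After 14 hours with 3 packers, 7/19 is done (12/19 left).
With 5 packers the rate is 5/114, so the rest takes 12/19 ÷ 5/114 = 72/5 hours.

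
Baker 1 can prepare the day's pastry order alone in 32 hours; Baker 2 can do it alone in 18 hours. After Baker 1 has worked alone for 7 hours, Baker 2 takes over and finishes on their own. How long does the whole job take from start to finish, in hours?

In 7 hours Baker 1 does 7/32 of the job, leaving 25/32.
Baker 2 works at 1/18 per hour, so finishing takes 25/32 ÷ 1/18 = 225/16 hours.
Total time = 7 + 225/16 = 337/16 hours.

337/16 hours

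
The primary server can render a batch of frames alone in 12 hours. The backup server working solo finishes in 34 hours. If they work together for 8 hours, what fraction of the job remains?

Combined rate: 1/12 + 1/34 = (17 + 6)/204 = 23/204 per hour.
In 8 hours they complete 8·23/204 = 46/51 of the job.
So 5/51 remains.

5/51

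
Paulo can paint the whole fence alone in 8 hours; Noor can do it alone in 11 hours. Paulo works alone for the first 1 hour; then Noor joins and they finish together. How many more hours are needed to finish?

77/19 hours

In 1 hour Paulo does 1/8 of the job, leaving 7/8.
Paulo and Noor together work at 19/88 per hour, so finishing takes 7/8 ÷ 19/88 = 77/19 hours.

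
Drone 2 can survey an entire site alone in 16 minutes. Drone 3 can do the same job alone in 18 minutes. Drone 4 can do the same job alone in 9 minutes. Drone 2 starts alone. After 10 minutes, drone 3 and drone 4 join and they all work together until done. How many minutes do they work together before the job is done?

18/11 minutes

In the first 10 minutes drone 2 alone does 10/16 = 5/8 of the job, leaving 3/8.
Once everyone is working, combined rate: 1/16 + 1/18 + 1/9 = (9 + 8 + 16)/144 = 33/144 = 11/48 per minute.
Remaining 3/8 at 11/48 per minute takes 18/11 minutes.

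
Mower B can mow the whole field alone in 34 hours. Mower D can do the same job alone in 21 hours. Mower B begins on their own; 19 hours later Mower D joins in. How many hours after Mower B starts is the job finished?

272/11 hours

In the first 19 hours Mower B alone does 19/34 of the job, leaving 15/34.
Once everyone is working, combined rate: 1/34 + 1/21 = (21 + 34)/714 = 55/714 per hour.
Remaining 15/34 at 55/714 per hour takes 63/11 hours.
Total from the start = 19 + 63/11 = 272/11 hours.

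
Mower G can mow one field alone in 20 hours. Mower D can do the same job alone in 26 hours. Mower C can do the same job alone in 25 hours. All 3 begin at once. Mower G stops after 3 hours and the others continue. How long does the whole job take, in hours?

In the first 3 hours the combined rate is 167/1300, so 501/1300 of the job is done, leaving 799/1300.
After mower G leaves the rate is 51/650 per hour; the remaining 799/1300 takes 47/6 hours.
Total = 3 + 47/6 = 65/6 hours.

65/6 hours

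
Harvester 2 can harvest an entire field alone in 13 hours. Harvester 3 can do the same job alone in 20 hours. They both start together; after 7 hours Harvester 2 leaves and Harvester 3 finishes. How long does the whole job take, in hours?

120/13 hours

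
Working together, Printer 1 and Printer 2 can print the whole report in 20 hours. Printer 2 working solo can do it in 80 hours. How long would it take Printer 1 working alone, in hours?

80/3 hours

Combined rate is 1/20 per hour.
Known contribution: 1/80 per hour.
So Printer 1's rate is 1/20 − 1/80 = 3/80, meaning 80/3 hours alone.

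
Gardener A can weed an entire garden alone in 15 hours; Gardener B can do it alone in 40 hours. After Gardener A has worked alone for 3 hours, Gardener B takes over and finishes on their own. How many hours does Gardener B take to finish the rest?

32 hours

In 3 hours Gardener A does 3/15 = 1/5 of the job, leaving 4/5.
Gardener B works at 1/40 per hour, so finishing takes 4/5 ÷ 1/40 = 32 hours.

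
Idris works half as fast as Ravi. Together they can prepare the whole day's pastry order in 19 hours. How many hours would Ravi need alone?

57/2 hours

Let Ravi's rate be r; then Idris's rate is (1/2)r, so together (1/2 + 1)r = (3/2)r = 1/19.
Thus r = 2/57 per hour.
Ravi alone: 57/2 hours; Idris alone: 57 hours.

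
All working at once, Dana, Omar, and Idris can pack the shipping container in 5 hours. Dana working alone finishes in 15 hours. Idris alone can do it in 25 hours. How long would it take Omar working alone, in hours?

75/7 hours

Combined rate is 1/5 per hour.
Known contribution: 1/15 + 1/25 = (5 + 3)/75 = 8/75 per hour.
So Omar's rate is 1/5 − 8/75 = 7/75, meaning 75/7 hours alone.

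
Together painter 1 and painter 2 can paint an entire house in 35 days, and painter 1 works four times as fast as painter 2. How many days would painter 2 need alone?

175 days

Let painter 2's rate be r; then painter 1's rate is 4r, so together (4 + 1)r = 5r = 1/35.
Thus r = 1/175 per day.
Painter 2 alone: 175 days; painter 1 alone: 175/4 days.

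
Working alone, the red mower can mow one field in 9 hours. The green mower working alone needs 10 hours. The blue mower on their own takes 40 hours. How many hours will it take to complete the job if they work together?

72/17 hours

Combined rate: 1/9 + 1/10 + 1/40 = (40 + 36 + 9)/360 = 85/360 = 17/72 per hour.
Time = 1 ÷ (17/72) = 72/17 hours.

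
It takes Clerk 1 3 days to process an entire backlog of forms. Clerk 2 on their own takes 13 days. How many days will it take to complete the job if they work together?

39/16 days

With two workers the combined time is the product over the sum: 3·13/(3+13) = 39/16 days.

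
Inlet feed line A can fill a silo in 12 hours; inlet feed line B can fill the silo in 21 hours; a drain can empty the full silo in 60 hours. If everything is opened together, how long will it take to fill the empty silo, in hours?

35/4 hours

Net rate = 1/12 + 1/21 − 1/60 = (35 + 20 − 7)/420 = 48/420 = 4/35 per hour.
Filling time = 1 ÷ (4/35) = 35/4 hours.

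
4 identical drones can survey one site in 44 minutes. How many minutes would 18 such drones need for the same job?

88/9 minutes

Total work is 4·44 = 176 drone-minutes.
With 18 drones: 176/18 = 88/9 minutes.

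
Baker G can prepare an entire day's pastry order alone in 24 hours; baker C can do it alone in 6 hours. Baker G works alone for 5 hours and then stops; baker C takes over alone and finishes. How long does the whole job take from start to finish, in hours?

39/4 hours

In 5 hours baker G does 5/24 of the job, leaving 19/24.
Baker C works at 1/6 per hour, so finishing takes 19/24 ÷ 1/6 = 19/4 hours.
Total time = 5 + 19/4 = 39/4 hours.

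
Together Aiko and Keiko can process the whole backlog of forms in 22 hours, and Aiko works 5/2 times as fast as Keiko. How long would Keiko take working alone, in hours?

Let Keiko's rate be r; then Aiko's rate is (5/2)r, so together (5/2 + 1)r = (7/2)r = 1/22.
Thus r = 1/77 per hour.
Keiko alone: 77 hours; Aiko alone: 154/5 hours.

77 hours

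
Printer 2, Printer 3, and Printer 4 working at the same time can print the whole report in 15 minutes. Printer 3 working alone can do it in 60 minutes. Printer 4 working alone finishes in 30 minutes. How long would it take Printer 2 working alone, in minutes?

Combined rate is 1/15 per minute.
Known contribution: 1/60 + 1/30 = (1 + 2)/60 = 3/60 = 1/20 per minute.
So Printer 2's rate is 1/15 − 1/20 = 1/60, meaning 60 minutes alone.

60 minutes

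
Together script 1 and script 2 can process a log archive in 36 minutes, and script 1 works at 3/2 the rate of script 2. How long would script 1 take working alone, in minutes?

Let script 2's rate be r; then script 1's rate is (3/2)r, so together (3/2 + 1)r = (5/2)r = 1/36.
Thus r = 1/90 per minute.
Script 2 alone: 90 minutes; script 1 alone: 60 minutes.

60 minutes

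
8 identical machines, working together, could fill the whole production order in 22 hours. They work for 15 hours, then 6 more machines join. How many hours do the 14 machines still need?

4 hours

One machine does 1/176 of the job per hour.
After 15 hours with 8 machines, 15/22 is done (7/22 left).
With 14 machines the rate is 14/176 = 7/88, so the rest takes 7/22 ÷ 7/88 = 4 hours.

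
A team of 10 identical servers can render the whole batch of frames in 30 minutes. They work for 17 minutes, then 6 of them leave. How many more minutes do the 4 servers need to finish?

One server does 1/300 of the job per minute.
After 17 minutes with 10 servers, 17/30 is done (13/30 left).
With 4 servers the rate is 4/300 = 1/75, so the rest takes 13/30 ÷ 1/75 = 65/2 minutes.

65/2 minutes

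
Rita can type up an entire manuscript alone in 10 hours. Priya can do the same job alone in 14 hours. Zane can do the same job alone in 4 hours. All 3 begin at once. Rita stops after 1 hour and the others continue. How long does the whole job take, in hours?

In the first 1 hour the combined rate is 59/140, so 59/140 of the job is done, leaving 81/140.
After Rita leaves the rate is 9/28 per hour; the remaining 81/140 takes 9/5 hours.
Total = 1 + 9/5 = 14/5 hours.

14/5 hours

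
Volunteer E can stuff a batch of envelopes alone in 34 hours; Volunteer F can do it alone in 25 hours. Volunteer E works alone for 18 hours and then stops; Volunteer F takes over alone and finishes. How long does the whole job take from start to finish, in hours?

506/17 hours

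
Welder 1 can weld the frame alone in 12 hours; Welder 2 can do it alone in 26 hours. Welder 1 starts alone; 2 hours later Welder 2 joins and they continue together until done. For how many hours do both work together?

In 2 hours Welder 1 does 2/12 = 1/6 of the job, leaving 5/6.
Welder 1 and Welder 2 together work at 19/156 per hour, so finishing takes 5/6 ÷ 19/156 = 130/19 hours.

130/19 hours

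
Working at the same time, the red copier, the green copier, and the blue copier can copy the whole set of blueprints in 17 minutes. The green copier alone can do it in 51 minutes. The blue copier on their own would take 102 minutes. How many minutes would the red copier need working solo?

34 minutes

Combined rate is 1/17 per minute.
Known contribution: 1/51 + 1/102 = (2 + 1)/102 = 3/102 = 1/34 per minute.
So the red copier's rate is 1/17 − 1/34 = 1/34, meaning 34 minutes alone.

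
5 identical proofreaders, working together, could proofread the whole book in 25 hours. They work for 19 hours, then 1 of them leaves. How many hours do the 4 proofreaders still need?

One proofreader does 1/125 of the job per hour.
After 19 hours with 5 proofreaders, 19/25 is done (6/25 left).
With 4 proofreaders the rate is 4/125, so the rest takes 6/25 ÷ 4/125 = 15/2 hours.

15/2 hours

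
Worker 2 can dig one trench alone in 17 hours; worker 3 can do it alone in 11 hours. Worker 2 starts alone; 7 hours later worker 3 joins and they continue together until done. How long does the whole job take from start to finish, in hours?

In 7 hours worker 2 does 7/17 of the job, leaving 10/17.
Worker 2 and worker 3 together work at 28/187 per hour, so finishing takes 10/17 ÷ 28/187 = 55/14 hours.
Total time = 7 + 55/14 = 153/14 hours.

153/14 hours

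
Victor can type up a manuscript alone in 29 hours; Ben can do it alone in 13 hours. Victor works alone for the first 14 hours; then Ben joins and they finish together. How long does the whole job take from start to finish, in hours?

261/14 hours

In 14 hours Victor does 14/29 of the job, leaving 15/29.
Victor and Ben together work at 42/377 per hour, so finishing takes 15/29 ÷ 42/377 = 65/14 hours.
Total time = 14 + 65/14 = 261/14 hours.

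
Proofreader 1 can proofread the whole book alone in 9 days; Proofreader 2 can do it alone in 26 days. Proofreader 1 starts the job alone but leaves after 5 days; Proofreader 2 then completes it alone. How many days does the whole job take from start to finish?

149/9 days

In 5 days Proofreader 1 does 5/9 of the job, leaving 4/9.
Proofreader 2 works at 1/26 per day, so finishing takes 4/9 ÷ 1/26 = 104/9 days.
Total time = 5 + 104/9 = 149/9 days.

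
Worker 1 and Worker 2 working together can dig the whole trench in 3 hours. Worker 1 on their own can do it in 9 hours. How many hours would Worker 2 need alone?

9/2 hours

Combined rate is 1/3 per hour.
Known contribution: 1/9 per hour.
So Worker 2's rate is 1/3 − 1/9 = 2/9, meaning 9/2 hours alone.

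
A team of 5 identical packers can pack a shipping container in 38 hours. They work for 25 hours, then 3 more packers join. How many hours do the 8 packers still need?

65/8 hours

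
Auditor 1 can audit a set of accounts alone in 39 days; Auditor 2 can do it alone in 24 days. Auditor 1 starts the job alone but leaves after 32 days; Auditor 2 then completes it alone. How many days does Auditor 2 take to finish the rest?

56/13 days

In 32 days Auditor 1 does 32/39 of the job, leaving 7/39.
Auditor 2 works at 1/24 per day, so finishing takes 7/39 ÷ 1/24 = 56/13 days.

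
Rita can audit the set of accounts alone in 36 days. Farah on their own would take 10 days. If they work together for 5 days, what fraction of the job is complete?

Combined rate: 1/36 + 1/10 = (5 + 18)/180 = 23/180 per day.
In 5 days they complete 5·23/180 = 23/36 of the job.

23/36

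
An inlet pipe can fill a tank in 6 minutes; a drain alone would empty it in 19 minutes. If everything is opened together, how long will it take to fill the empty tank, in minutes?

114/13 minutes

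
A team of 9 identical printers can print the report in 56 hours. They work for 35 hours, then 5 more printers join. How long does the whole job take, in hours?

One printer does 1/504 of the job per hour.
After 35 hours with 9 printers, 5/8 is done (3/8 left).
With 14 printers the rate is 14/504 = 1/36, so the rest takes 3/8 ÷ 1/36 = 27/2 hours.
Total = 35 + 27/2 = 97/2 hours.

97/2 hours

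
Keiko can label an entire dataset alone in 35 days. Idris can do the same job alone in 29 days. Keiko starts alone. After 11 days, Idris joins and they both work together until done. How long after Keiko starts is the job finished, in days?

175/8 days

In the first 11 days Keiko alone does 11/35 of the job, leaving 24/35.
Once everyone is working, combined rate: 1/35 + 1/29 = (29 + 35)/1015 = 64/1015 per day.
Remaining 24/35 at 64/1015 per day takes 87/8 days.
Total from the start = 11 + 87/8 = 175/8 days.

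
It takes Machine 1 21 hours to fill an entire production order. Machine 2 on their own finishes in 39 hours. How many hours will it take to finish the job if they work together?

273/20 hours

Combined rate: 1/21 + 1/39 = (13 + 7)/273 = 20/273 per hour.
Time = 1 ÷ (20/273) = 273/20 hours.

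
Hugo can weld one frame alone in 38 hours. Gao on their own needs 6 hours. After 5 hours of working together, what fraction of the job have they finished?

Combined rate: 1/38 + 1/6 = (3 + 19)/114 = 22/114 = 11/57 per hour.
In 5 hours they complete 5·11/57 = 55/57 of the job.

55/57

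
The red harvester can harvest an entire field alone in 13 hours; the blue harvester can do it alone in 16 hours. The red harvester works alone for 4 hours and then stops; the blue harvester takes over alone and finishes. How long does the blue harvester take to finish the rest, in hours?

144/13 hours

In 4 hours the red harvester does 4/13 of the job, leaving 9/13.
The blue harvester works at 1/16 per hour, so finishing takes 9/13 ÷ 1/16 = 144/13 hours.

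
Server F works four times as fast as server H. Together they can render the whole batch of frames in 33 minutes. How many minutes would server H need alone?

165 minutes

Let server H's rate be r; then server F's rate is 4r, so together (4 + 1)r = 5r = 1/33.
Thus r = 1/165 per minute.
Server H alone: 165 minutes; server F alone: 165/4 minutes.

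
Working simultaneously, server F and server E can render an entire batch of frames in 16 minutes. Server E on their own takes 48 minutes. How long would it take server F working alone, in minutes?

Combined rate is 1/16 per minute.
Known contribution: 1/48 per minute.
So server F's rate is 1/16 − 1/48 = 1/24, meaning 24 minutes alone.

24 minutes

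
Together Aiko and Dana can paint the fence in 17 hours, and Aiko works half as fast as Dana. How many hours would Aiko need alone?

51 hours

Let Dana's rate be r; then Aiko's rate is (1/2)r, so together (1/2 + 1)r = (3/2)r = 1/17.
Thus r = 2/51 per hour.
Dana alone: 51/2 hours; Aiko alone: 51 hours.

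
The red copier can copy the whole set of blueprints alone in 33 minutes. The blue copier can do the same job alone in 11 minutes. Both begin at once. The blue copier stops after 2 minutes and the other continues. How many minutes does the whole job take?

In the first 2 minutes the combined rate is 4/33, so 8/33 of the job is done, leaving 25/33.
After the blue copier leaves the rate is 1/33 per minute; the remaining 25/33 takes 25 minutes.
Total = 2 + 25 = 27 minutes.

27 minutes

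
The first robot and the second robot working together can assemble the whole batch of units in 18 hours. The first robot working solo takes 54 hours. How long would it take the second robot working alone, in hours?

Combined rate is 1/18 per hour.
Known contribution: 1/54 per hour.
So the second robot's rate is 1/18 − 1/54 = 1/27, meaning 27 hours alone.

27 hours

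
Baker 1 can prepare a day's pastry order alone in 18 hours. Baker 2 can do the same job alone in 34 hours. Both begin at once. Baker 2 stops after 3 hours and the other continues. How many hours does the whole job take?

279/17 hours

In the first 3 hours the combined rate is 13/153, so 13/51 of the job is done, leaving 38/51.
After Baker 2 leaves the rate is 1/18 per hour; the remaining 38/51 takes 228/17 hours.
Total = 3 + 228/17 = 279/17 hours.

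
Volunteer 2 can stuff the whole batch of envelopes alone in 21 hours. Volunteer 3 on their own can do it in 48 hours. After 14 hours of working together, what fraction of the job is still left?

Combined rate: 1/21 + 1/48 = (16 + 7)/336 = 23/336 per hour.
In 14 hours they complete 14·23/336 = 23/24 of the job.
So 1/24 remains.

1/24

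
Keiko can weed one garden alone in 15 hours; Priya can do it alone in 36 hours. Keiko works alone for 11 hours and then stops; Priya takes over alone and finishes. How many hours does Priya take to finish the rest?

In 11 hours Keiko does 11/15 of the job, leaving 4/15.
Priya works at 1/36 per hour, so finishing takes 4/15 ÷ 1/36 = 48/5 hours.

48/5 hours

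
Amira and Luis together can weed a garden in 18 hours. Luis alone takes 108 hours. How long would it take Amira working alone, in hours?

Combined rate is 1/18 per hour.
Known contribution: 1/108 per hour.
So Amira's rate is 1/18 − 1/108 = 5/108, meaning 108/5 hours alone.

108/5 hours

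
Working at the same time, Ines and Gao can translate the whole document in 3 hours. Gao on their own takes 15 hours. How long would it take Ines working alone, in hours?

15/4 hours

Combined rate is 1/3 per hour.
Known contribution: 1/15 per hour.
So Ines's rate is 1/3 − 1/15 = 4/15, meaning 15/4 hours alone.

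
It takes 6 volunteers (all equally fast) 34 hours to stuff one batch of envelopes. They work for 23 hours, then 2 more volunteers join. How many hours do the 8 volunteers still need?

33/4 hours

One volunteer does 1/204 of the job per hour.
After 23 hours with 6 volunteers, 23/34 is done (11/34 left).
With 8 volunteers the rate is 8/204 = 2/51, so the rest takes 11/34 ÷ 2/51 = 33/4 hours.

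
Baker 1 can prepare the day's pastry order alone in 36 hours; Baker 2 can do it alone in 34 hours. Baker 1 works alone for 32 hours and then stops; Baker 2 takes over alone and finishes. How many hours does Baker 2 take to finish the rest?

In 32 hours Baker 1 does 32/36 = 8/9 of the job, leaving 1/9.
Baker 2 works at 1/34 per hour, so finishing takes 1/9 ÷ 1/34 = 34/9 hours.

34/9 hours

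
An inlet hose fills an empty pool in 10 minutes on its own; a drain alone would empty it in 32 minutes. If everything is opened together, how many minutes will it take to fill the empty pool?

160/11 minutes

Net rate = 1/10 − 1/32 = (16 − 5)/160 = 11/160 per minute.
Filling time = 1 ÷ (11/160) = 160/11 minutes.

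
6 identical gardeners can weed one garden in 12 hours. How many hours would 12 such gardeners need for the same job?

6 hours

Total work is 6·12 = 72 gardener-hours.
With 12 gardeners: 72/12 = 6 hours.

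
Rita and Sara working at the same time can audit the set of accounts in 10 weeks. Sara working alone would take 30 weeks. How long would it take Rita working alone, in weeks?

15 weeks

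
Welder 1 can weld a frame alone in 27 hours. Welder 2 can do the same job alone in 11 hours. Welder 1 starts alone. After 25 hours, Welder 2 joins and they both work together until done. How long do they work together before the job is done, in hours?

In the first 25 hours Welder 1 alone does 25/27 of the job, leaving 2/27.
Once everyone is working, combined rate: 1/27 + 1/11 = (11 + 27)/297 = 38/297 per hour.
Remaining 2/27 at 38/297 per hour takes 11/19 hours.

11/19 hours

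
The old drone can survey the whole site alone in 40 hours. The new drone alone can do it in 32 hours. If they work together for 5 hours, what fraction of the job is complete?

9/32

Combined rate: 1/40 + 1/32 = (4 + 5)/160 = 9/160 per hour.
In 5 hours they complete 5·9/160 = 9/32 of the job.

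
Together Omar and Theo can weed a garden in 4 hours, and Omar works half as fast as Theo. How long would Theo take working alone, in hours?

6 hours

Let Theo's rate be r; then Omar's rate is (1/2)r, so together (1/2 + 1)r = (3/2)r = 1/4.
Thus r = 1/6 per hour.
Theo alone: 6 hours; Omar alone: 12 hours.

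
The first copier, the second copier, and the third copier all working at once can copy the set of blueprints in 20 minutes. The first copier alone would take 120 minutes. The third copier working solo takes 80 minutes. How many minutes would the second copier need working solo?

240/7 minutes

Combined rate is 1/20 per minute.
Known contribution: 1/120 + 1/80 = (2 + 3)/240 = 5/240 = 1/48 per minute.
So the second copier's rate is 1/20 − 1/48 = 7/240, meaning 240/7 minutes alone.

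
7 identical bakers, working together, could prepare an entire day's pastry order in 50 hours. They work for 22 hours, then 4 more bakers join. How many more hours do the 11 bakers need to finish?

One baker does 1/350 of the job per hour.
After 22 hours with 7 bakers, 11/25 is done (14/25 left).
With 11 bakers the rate is 11/350, so the rest takes 14/25 ÷ 11/350 = 196/11 hours.

196/11 hours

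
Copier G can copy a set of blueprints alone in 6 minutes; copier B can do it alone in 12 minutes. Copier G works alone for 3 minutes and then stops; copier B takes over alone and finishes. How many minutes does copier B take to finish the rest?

In 3 minutes copier G does 3/6 = 1/2 of the job, leaving 1/2.
Copier B works at 1/12 per minute, so finishing takes 1/2 ÷ 1/12 = 6 minutes.

6 minutes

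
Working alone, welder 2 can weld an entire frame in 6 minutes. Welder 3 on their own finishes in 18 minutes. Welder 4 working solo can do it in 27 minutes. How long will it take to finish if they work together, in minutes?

Combined rate: 1/6 + 1/18 + 1/27 = (9 + 3 + 2)/54 = 14/54 = 7/27 per minute.
Time = 1 ÷ (7/27) = 27/7 minutes.

27/7 minutes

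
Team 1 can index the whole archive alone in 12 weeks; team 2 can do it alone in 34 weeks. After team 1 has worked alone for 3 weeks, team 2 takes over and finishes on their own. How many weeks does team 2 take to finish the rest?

In 3 weeks team 1 does 3/12 = 1/4 of the job, leaving 3/4.
Team 2 works at 1/34 per week, so finishing takes 3/4 ÷ 1/34 = 51/2 weeks.

51/2 weeks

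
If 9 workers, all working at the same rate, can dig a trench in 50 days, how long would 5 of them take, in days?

90 days

Total work is 9·50 = 450 worker-days.
With 5 workers: 450/5 = 90 days.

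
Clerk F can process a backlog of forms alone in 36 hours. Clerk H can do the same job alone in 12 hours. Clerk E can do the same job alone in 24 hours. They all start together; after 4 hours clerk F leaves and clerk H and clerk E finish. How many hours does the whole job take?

64/9 hours

In the first 4 hours the combined rate is 11/72, so 11/18 of the job is done, leaving 7/18.
After clerk F leaves the rate is 1/8 per hour; the remaining 7/18 takes 28/9 hours.
Total = 4 + 28/9 = 64/9 hours.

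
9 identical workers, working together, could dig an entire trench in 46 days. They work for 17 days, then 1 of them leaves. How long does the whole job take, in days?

One worker does 1/414 of the job per day.
After 17 days with 9 workers, 17/46 is done (29/46 left).
With 8 workers the rate is 8/414 = 4/207, so the rest takes 29/46 ÷ 4/207 = 261/8 days.
Total = 17 + 261/8 = 397/8 days.

397/8 days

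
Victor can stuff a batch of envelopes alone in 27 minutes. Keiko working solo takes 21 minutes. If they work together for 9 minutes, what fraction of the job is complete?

Combined rate: 1/27 + 1/21 = (7 + 9)/189 = 16/189 per minute.
In 9 minutes they complete 9·16/189 = 16/21 of the job.

16/21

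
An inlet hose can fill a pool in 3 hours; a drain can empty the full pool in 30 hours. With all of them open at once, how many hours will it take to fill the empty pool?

Net rate = 1/3 − 1/30 = (10 − 1)/30 = 9/30 = 3/10 per hour.
Filling time = 1 ÷ (3/10) = 10/3 hours.

10/3 hours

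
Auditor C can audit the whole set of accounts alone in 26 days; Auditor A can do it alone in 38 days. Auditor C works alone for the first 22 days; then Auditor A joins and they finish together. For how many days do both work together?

In 22 days Auditor C does 22/26 = 11/13 of the job, leaving 2/13.
Auditor C and Auditor A together work at 16/247 per day, so finishing takes 2/13 ÷ 16/247 = 19/8 days.

19/8 days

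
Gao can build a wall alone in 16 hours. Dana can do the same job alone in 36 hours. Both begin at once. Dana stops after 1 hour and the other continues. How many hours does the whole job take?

140/9 hours

In the first 1 hour the combined rate is 13/144, so 13/144 of the job is done, leaving 131/144.
After Dana leaves the rate is 1/16 per hour; the remaining 131/144 takes 131/9 hours.
Total = 1 + 131/9 = 140/9 hours.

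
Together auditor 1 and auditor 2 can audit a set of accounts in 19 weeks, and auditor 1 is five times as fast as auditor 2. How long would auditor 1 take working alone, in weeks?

Let auditor 2's rate be r; then auditor 1's rate is 5r, so together (5 + 1)r = 6r = 1/19.
Thus r = 1/114 per week.
Auditor 2 alone: 114 weeks; auditor 1 alone: 114/5 weeks.

114/5 weeks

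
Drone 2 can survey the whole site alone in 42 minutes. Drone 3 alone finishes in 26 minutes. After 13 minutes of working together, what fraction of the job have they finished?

Combined rate: 1/42 + 1/26 = (13 + 21)/546 = 34/546 = 17/273 per minute.
In 13 minutes they complete 13·17/273 = 17/21 of the job.

17/21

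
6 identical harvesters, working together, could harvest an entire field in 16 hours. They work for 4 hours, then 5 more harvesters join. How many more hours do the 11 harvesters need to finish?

One harvester does 1/96 of the job per hour.
After 4 hours with 6 harvesters, 1/4 is done (3/4 left).
With 11 harvesters the rate is 11/96, so the rest takes 3/4 ÷ 11/96 = 72/11 hours.

72/11 hours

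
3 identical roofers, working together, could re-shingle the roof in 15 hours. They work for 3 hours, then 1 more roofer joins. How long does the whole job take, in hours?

One roofer does 1/45 of the job per hour.
After 3 hours with 3 roofers, 1/5 is done (4/5 left).
With 4 roofers the rate is 4/45, so the rest takes 4/5 ÷ 4/45 = 9 hours.
Total = 3 + 9 = 12 hours.

12 hours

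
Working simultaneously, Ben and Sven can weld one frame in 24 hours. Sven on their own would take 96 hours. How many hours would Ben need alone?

32 hours

Combined rate is 1/24 per hour.
Known contribution: 1/96 per hour.
So Ben's rate is 1/24 − 1/96 = 1/32, meaning 32 hours alone.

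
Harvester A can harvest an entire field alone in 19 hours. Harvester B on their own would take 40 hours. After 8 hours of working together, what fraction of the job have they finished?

Combined rate: 1/19 + 1/40 = (40 + 19)/760 = 59/760 per hour.
In 8 hours they complete 8·59/760 = 59/95 of the job.

59/95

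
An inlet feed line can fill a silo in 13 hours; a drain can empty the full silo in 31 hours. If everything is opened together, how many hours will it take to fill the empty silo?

403/18 hours

Net rate = 1/13 − 1/31 = (31 − 13)/403 = 18/403 per hour.
Filling time = 1 ÷ (18/403) = 403/18 hours.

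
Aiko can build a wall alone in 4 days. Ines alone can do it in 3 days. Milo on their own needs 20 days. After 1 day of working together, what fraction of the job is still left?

11/30

Combined rate: 1/4 + 1/3 + 1/20 = (15 + 20 + 3)/60 = 38/60 = 19/30 per day.
In 1 day they complete 1·19/30 = 19/30 of the job.
So 11/30 remains.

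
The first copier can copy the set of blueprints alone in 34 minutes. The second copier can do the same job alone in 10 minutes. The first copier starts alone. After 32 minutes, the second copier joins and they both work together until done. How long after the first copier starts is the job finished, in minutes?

357/11 minutes

In the first 32 minutes the first copier alone does 32/34 = 16/17 of the job, leaving 1/17.
Once everyone is working, combined rate: 1/34 + 1/10 = (5 + 17)/170 = 22/170 = 11/85 per minute.
Remaining 1/17 at 11/85 per minute takes 5/11 minutes.
Total from the start = 32 + 5/11 = 357/11 minutes.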